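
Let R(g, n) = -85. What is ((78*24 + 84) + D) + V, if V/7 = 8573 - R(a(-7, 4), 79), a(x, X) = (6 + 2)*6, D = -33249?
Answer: 29313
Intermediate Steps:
a(x, X) = 48 (a(x, X) = 8*6 = 48)
V = 60606 (V = 7*(8573 - 1*(-85)) = 7*(8573 + 85) = 7*8658 = 60606)
((78*24 + 84) + D) + V = ((78*24 + 84) - 33249) + 60606 = ((1872 + 84) - 33249) + 60606 = (1956 - 33249) + 60606 = -31293 + 60606 = 29313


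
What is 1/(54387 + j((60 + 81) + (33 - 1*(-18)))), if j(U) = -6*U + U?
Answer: 1/53427 ≈ 1.8717e-5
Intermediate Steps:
j(U) = -5*U
1/(54387 + j((60 + 81) + (33 - 1*(-18)))) = 1/(54387 - 5*((60 + 81) + (33 - 1*(-18)))) = 1/(54387 - 5*(141 + (33 + 18))) = 1/(54387 - 5*(141 + 51)) = 1/(54387 - 5*192) = 1/(54387 - 960) = 1/53427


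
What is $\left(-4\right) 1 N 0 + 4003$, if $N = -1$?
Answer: $4003$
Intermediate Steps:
$\left(-4\right) 1 N 0 + 4003 = \left(-4\right) 1 \left(-1\right) 0 + 4003 = \left(-4\right) \left(-1\right) 0 + 4003 = 4 \cdot 0 + 4003 = 0 + 4003 = 4003$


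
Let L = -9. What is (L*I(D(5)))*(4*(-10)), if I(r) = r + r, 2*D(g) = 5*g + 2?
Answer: 9720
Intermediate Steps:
D(g) = 1 + 5*g/2 (D(g) = (5*g + 2)/2 = (2 + 5*g)/2 = 1 + 5*g/2)
I(r) = 2*r
(L*I(D(5)))*(4*(-10)) = (-18*(1 + (5/2)*5))*(4*(-10)) = -18*(1 + 25/2)*(-40) = -18*27/2*(-40) = -9*27*(-40) = -243*(-40) = 9720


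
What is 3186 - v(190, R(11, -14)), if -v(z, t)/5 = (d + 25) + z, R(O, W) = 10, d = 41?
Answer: 4466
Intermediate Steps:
v(z, t) = -330 - 5*z (v(z, t) = -5*((41 + 25) + z) = -5*(66 + z) = -330 - 5*z)
3186 - v(190, R(11, -14)) = 3186 - (-330 - 5*190) = 3186 - (-330 - 950) = 3186 - 1*(-1280) = 3186 + 1280 = 4466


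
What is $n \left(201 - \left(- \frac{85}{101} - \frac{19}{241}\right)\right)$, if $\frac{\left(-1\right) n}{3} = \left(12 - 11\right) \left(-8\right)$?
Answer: $\frac{117958680}{24341} \approx 4846.1$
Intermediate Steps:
$n = 24$ ($n = - 3 \left(12 - 11\right) \left(-8\right) = - 3 \cdot 1 \left(-8\right) = \left(-3\right) \left(-8\right) = 24$)
$n \left(201 - \left(- \frac{85}{101} - \frac{19}{241}\right)\right) = 24 \left(201 - \left(- \frac{85}{101} - \frac{19}{241}\right)\right) = 24 \left(201 - - \frac{22404}{24341}\right) = 24 \left(201 + \left(\frac{85}{101} + \frac{19}{241}\right)\right) = 24 \left(201 + \frac{22404}{24341}\right) = 24 \cdot \frac{4914945}{24341} = \frac{117958680}{24341}$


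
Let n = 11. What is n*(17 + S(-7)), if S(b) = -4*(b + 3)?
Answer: 363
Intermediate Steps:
S(b) = -12 - 4*b (S(b) = -4*(3 + b) = -12 - 4*b)
n*(17 + S(-7)) = 11*(17 + (-12 - 4*(-7))) = 11*(17 + (-12 + 28)) = 11*(17 + 16) = 11*33 = 363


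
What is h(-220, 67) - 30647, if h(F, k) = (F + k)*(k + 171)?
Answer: -67061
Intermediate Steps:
h(F, k) = (171 + k)*(F + k) (h(F, k) = (F + k)*(171 + k) = (171 + k)*(F + k))
h(-220, 67) - 30647 = (67² + 171*(-220) + 171*67 - 220*67) - 30647 = (4489 - 37620 + 11457 - 14740) - 30647 = -36414 - 30647 = -67061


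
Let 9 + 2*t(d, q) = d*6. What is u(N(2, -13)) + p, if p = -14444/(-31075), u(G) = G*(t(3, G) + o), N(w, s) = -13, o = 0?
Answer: -3606887/62150 ≈ -58.035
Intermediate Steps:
t(d, q) = -9/2 + 3*d (t(d, q) = -9/2 + (d*6)/2 = -9/2 + (6*d)/2 = -9/2 + 3*d)
u(G) = 9*G/2 (u(G) = G*((-9/2 + 3*3) + 0) = G*((-9/2 + 9) + 0) = G*(9/2 + 0) = G*(9/2) = 9*G/2)
p = 14444/31075 (p = -14444*(-1/31075) = 14444/31075 ≈ 0.46481)
u(N(2, -13)) + p = (9/2)*(-13) + 14444/31075 = -117/2 + 14444/31075 = -3606887/62150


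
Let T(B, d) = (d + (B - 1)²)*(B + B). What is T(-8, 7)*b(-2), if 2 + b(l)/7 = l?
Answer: 39424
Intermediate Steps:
b(l) = -14 + 7*l
T(B, d) = 2*B*(d + (-1 + B)²) (T(B, d) = (d + (-1 + B)²)*(2*B) = 2*B*(d + (-1 + B)²))
T(-8, 7)*b(-2) = (2*(-8)*(7 + (-1 - 8)²))*(-14 + 7*(-2)) = (2*(-8)*(7 + (-9)²))*(-14 - 14) = (2*(-8)*(7 + 81))*(-28) = (2*(-8)*88)*(-28) = -1408*(-28) = 39424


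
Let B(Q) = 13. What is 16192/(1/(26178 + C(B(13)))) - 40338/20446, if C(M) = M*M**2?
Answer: 4696936883831/10223 ≈ 4.5945e+8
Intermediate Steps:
C(M) = M**3
16192/(1/(26178 + C(B(13)))) - 40338/20446 = 16192/(1/(26178 + 13**3)) - 40338/20446 = 16192/(1/(26178 + 2197)) - 40338*1/20446 = 16192/(1/28375) - 20169/10223 = 16192*28375 - 20169/10223 = 459448000 - 20169/10223 = 4696936883831/10223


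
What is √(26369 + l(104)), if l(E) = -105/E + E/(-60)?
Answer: √16041230790/780 ≈ 162.38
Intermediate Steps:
l(E) = -105/E - E/60 (l(E) = -105/E + E*(-1/60) = -105/E - E/60)
√(26369 + l(104)) = √(26369 + (-105/104 - 1/60*104)) = √(26369 + (-105*1/104 - 26/15)) = √(26369 + (-105/104 - 26/15)) = √(26369 - 4279/1560) = √(41131361/1560) = √16041230790/780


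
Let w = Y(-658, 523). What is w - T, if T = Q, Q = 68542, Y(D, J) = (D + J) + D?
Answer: -69335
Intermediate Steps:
Y(D, J) = J + 2*D
w = -793 (w = 523 + 2*(-658) = 523 - 1316 = -793)
T = 68542
w - T = -793 - 1*68542 = -793 - 68542 = -69335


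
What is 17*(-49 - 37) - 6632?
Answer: -8094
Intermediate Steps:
17*(-49 - 37) - 6632 = 17*(-86) - 6632 = -1462 - 6632 = -8094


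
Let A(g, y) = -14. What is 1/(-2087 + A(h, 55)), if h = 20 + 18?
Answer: -1/2101 ≈ -0.00047596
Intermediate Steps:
h = 38
1/(-2087 + A(h, 55)) = 1/(-2087 - 14) = 1/(-2101) = -1/2101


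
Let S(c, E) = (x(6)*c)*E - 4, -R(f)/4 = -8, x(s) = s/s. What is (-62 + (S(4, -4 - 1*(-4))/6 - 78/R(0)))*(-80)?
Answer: 15625/3 ≈ 5208.3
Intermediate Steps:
x(s) = 1
R(f) = 32 (R(f) = -4*(-8) = 32)
S(c, E) = -4 + E*c (S(c, E) = (1*c)*E - 4 = c*E - 4 = E*c - 4 = -4 + E*c)
(-62 + (S(4, -4 - 1*(-4))/6 - 78/R(0)))*(-80) = (-62 + ((-4 + (-4 - 1*(-4))*4)/6 - 78/32))*(-80) = (-62 + ((-4 + (-4 + 4)*4)*(1/6) - 78*1/32))*(-80) = (-62 + ((-4 + 0*4)*(1/6) - 39/16))*(-80) = (-62 + ((-4 + 0)*(1/6) - 39/16))*(-80) = (-62 + (-4*1/6 - 39/16))*(-80) = (-62 + (-2/3 - 39/16))*(-80) = (-62 - 149/48)*(-80) = -3125/48*(-80) = 15625/3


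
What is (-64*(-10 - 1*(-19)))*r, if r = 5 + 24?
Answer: -16704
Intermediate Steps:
r = 29
(-64*(-10 - 1*(-19)))*r = -64*(-10 - 1*(-19))*29 = -64*(-10 + 19)*29 = -64*9*29 = -576*29 = -16704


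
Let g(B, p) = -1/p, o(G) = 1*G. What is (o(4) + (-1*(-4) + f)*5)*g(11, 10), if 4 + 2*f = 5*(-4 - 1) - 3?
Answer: 28/5 ≈ 5.6000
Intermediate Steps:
o(G) = G
f = -16 (f = -2 + (5*(-4 - 1) - 3)/2 = -2 + (5*(-5) - 3)/2 = -2 + (-25 - 3)/2 = -2 + (½)*(-28) = -2 - 14 = -16)
(o(4) + (-1*(-4) + f)*5)*g(11, 10) = (4 + (-1*(-4) - 16)*5)*(-1/10) = (4 + (4 - 16)*5)*(-1*⅒) = (4 - 12*5)*(-⅒) = (4 - 60)*(-⅒) = -56*(-⅒) = 28/5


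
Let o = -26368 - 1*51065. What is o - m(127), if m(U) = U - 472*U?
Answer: -17616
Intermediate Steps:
o = -77433 (o = -26368 - 51065 = -77433)
m(U) = -471*U
o - m(127) = -77433 - (-471)*127 = -77433 - 1*(-59817) = -77433 + 59817 = -17616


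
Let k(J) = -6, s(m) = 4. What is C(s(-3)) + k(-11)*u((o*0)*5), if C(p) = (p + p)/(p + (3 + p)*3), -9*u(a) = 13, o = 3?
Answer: 674/75 ≈ 8.9867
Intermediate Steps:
u(a) = -13/9 (u(a) = -⅑*13 = -13/9)
C(p) = 2*p/(9 + 4*p) (C(p) = (2*p)/(p + (9 + 3*p)) = (2*p)/(9 + 4*p) = 2*p/(9 + 4*p))
C(s(-3)) + k(-11)*u((o*0)*5) = 2*4/(9 + 4*4) - 6*(-13/9) = 2*4/(9 + 16) + 26/3 = 2*4/25 + 26/3 = 2*4*(1/25) + 26/3 = 8/25 + 26/3 = 674/75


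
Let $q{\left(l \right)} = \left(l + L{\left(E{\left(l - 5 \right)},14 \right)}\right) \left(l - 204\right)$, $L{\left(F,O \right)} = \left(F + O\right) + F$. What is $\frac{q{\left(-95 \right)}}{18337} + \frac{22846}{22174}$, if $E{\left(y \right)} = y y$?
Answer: $- \frac{65822280396}{203302319} \approx -323.77$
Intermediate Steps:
$E{\left(y \right)} = y^{2}$
$L{\left(F,O \right)} = O + 2 F$
$q{\left(l \right)} = \left(-204 + l\right) \left(14 + l + 2 \left(-5 + l\right)^{2}\right)$ ($q{\left(l \right)} = \left(l + \left(14 + 2 \left(l - 5\right)^{2}\right)\right) \left(l - 204\right) = \left(l + \left(14 + 2 \left(-5 + l\right)^{2}\right)\right) \left(-204 + l\right) = \left(14 + l + 2 \left(-5 + l\right)^{2}\right) \left(-204 + l\right) = \left(-204 + l\right) \left(14 + l + 2 \left(-5 + l\right)^{2}\right)$)
$\frac{q{\left(-95 \right)}}{18337} + \frac{22846}{22174} = \frac{-13056 - 427 \left(-95\right)^{2} + 2 \left(-95\right)^{3} + 3940 \left(-95\right)}{18337} + \frac{22846}{22174} = \left(-13056 - 3853675 + 2 \left(-857375\right) - 374300\right) \frac{1}{18337} + 22846 \cdot \frac{1}{22174} = \left(-13056 - 3853675 - 1714750 - 374300\right) \frac{1}{18337} + \frac{11423}{11087} = \left(-5955781\right) \frac{1}{18337} + \frac{11423}{11087} = - \frac{5955781}{18337} + \frac{11423}{11087} = - \frac{65822280396}{203302319}$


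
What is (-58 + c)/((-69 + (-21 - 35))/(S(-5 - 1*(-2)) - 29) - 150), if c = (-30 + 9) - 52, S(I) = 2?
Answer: 3537/3925 ≈ 0.90115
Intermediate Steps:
c = -73 (c = -21 - 52 = -73)
(-58 + c)/((-69 + (-21 - 35))/(S(-5 - 1*(-2)) - 29) - 150) = (-58 - 73)/((-69 + (-21 - 35))/(2 - 29) - 150) = -131/((-69 - 56)/(-27) - 150) = -131/(-125*(-1/27) - 150) = -131/(125/27 - 150) = -131/(-3925/27) = -27/3925*(-131) = 3537/3925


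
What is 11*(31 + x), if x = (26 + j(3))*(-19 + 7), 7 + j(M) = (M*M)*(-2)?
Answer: 209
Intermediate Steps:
j(M) = -7 - 2*M**2 (j(M) = -7 + (M*M)*(-2) = -7 + M**2*(-2) = -7 - 2*M**2)
x = -12 (x = (26 + (-7 - 2*3**2))*(-19 + 7) = (26 + (-7 - 2*9))*(-12) = (26 + (-7 - 18))*(-12) = (26 - 25)*(-12) = 1*(-12) = -12)
11*(31 + x) = 11*(31 - 12) = 11*19 = 209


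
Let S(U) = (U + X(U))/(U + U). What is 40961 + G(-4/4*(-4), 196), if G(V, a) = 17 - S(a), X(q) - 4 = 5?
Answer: 16063171/392 ≈ 40978.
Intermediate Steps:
X(q) = 9 (X(q) = 4 + 5 = 9)
S(U) = (9 + U)/(2*U) (S(U) = (U + 9)/(U + U) = (9 + U)/((2*U)) = (9 + U)*(1/(2*U)) = (9 + U)/(2*U))
G(V, a) = 17 - (9 + a)/(2*a)
40961 + G(-4/4*(-4), 196) = 40961 + (3/2)*(-3 + 11*196)/196 = 40961 + (3/2)*(1/196)*(-3 + 2156) = 40961 + (3/2)*(1/196)*2153 = 40961 + 6459/392 = 16063171/392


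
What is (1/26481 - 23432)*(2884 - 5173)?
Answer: 67634804219/1261 ≈ 5.3636e+7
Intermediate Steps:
(1/26481 - 23432)*(2884 - 5173) = (1/26481 - 23432)*(-2289) = -620502791/26481*(-2289) = 67634804219/1261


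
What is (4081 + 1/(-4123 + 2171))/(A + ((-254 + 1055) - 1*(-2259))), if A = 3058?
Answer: 419269/628544 ≈ 0.66705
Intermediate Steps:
(4081 + 1/(-4123 + 2171))/(A + ((-254 + 1055) - 1*(-2259))) = (4081 + 1/(-4123 + 2171))/(3058 + ((-254 + 1055) - 1*(-2259))) = (4081 + 1/(-1952))/(3058 + (801 + 2259)) = (4081 - 1/1952)/(3058 + 3060) = (7966111/1952)/6118 = (7966111/1952)*(1/6118) = 419269/628544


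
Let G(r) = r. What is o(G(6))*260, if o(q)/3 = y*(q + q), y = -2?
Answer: -18720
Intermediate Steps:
o(q) = -12*q (o(q) = 3*(-2*(q + q)) = 3*(-4*q) = -12*q)
o(G(6))*260 = -12*6*260 = -72*260 = -18720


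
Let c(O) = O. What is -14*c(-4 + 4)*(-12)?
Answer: 0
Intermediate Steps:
-14*c(-4 + 4)*(-12) = -14*(-4 + 4)*(-12) = -14*0*(-12) = 0*(-12) = 0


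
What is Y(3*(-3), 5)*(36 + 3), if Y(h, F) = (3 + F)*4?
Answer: 1248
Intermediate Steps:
Y(h, F) = 12 + 4*F
Y(3*(-3), 5)*(36 + 3) = (12 + 4*5)*(36 + 3) = (12 + 20)*39 = 32*39 = 1248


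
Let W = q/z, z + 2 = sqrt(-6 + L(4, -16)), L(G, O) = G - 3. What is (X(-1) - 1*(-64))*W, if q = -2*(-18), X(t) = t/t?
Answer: -520 - 260*I*sqrt(5) ≈ -520.0 - 581.38*I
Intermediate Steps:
X(t) = 1
L(G, O) = -3 + G
q = 36
z = -2 + I*sqrt(5) (z = -2 + sqrt(-6 + (-3 + 4)) = -2 + sqrt(-6 + 1) = -2 + sqrt(-5) = -2 + I*sqrt(5) ≈ -2.0 + 2.2361*I)
W = 36/(-2 + I*sqrt(5)) ≈ -8.0 - 8.9443*I
(X(-1) - 1*(-64))*W = (1 - 1*(-64))*(-8 - 4*I*sqrt(5)) = (1 + 64)*(-8 - 4*I*sqrt(5)) = 65*(-8 - 4*I*sqrt(5)) = -520 - 260*I*sqrt(5)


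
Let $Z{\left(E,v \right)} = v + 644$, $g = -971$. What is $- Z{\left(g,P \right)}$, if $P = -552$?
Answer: $-92$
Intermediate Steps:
$Z{\left(E,v \right)} = 644 + v$
$- Z{\left(g,P \right)} = - (644 - 552) = \left(-1\right) 92 = -92$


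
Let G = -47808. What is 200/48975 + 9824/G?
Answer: -196487/975582 ≈ -0.20140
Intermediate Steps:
200/48975 + 9824/G = 200/48975 + 9824/(-47808) = 200*(1/48975) + 9824*(-1/47808) = 8/1959 - 307/1494 = -196487/975582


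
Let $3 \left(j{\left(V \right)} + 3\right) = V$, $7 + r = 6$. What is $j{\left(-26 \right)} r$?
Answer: $\frac{35}{3} \approx 11.667$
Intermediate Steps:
$r = -1$ ($r = -7 + 6 = -1$)
$j{\left(V \right)} = -3 + \frac{V}{3}$
$j{\left(-26 \right)} r = \left(-3 + \frac{1}{3} \left(-26\right)\right) \left(-1\right) = \left(-3 - \frac{26}{3}\right) \left(-1\right) = \left(- \frac{35}{3}\right) \left(-1\right) = \frac{35}{3}$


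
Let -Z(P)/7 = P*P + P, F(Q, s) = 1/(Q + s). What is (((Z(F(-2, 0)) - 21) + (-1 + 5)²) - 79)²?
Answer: 108241/16 ≈ 6765.1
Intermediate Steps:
Z(P) = -7*P - 7*P² (Z(P) = -7*(P*P + P) = -7*(P² + P) = -7*(P + P²) = -7*P - 7*P²)
(((Z(F(-2, 0)) - 21) + (-1 + 5)²) - 79)² = (((-7*(1 + 1/(-2 + 0))/(-2 + 0) - 21) + (-1 + 5)²) - 79)² = (((-7*(1 + 1/(-2))/(-2) - 21) + 4²) - 79)² = (((-7*(-½)*(1 - ½) - 21) + 16) - 79)² = (((-7*(-½)*½ - 21) + 16) - 79)² = (((7/4 - 21) + 16) - 79)² = ((-77/4 + 16) - 79)² = (-13/4 - 79)² = (-329/4)² = 108241/16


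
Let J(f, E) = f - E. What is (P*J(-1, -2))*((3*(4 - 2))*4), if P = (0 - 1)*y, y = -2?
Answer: 48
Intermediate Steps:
P = 2 (P = (0 - 1)*(-2) = -1*(-2) = 2)
(P*J(-1, -2))*((3*(4 - 2))*4) = (2*(-1 - 1*(-2)))*((3*(4 - 2))*4) = (2*(-1 + 2))*((3*2)*4) = (2*1)*(6*4) = 2*24 = 48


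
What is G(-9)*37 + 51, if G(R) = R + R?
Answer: -615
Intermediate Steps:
G(R) = 2*R
G(-9)*37 + 51 = (2*(-9))*37 + 51 = -18*37 + 51 = -666 + 51 = -615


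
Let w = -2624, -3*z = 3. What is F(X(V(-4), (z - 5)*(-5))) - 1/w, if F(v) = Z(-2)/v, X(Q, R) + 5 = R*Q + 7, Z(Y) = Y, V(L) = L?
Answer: 2683/154816 ≈ 0.017330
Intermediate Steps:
z = -1 (z = -1/3*3 = -1)
X(Q, R) = 2 + Q*R (X(Q, R) = -5 + (R*Q + 7) = -5 + (Q*R + 7) = -5 + (7 + Q*R) = 2 + Q*R)
F(v) = -2/v
F(X(V(-4), (z - 5)*(-5))) - 1/w = -2/(2 - 4*(-1 - 5)*(-5)) - 1/(-2624) = -2/(2 - (-24)*(-5)) - 1*(-1/2624) = -2/(2 - 4*30) + 1/2624 = -2/(2 - 120) + 1/2624 = -2/(-118) + 1/2624 = -2*(-1/118) + 1/2624 = 1/59 + 1/2624 = 2683/154816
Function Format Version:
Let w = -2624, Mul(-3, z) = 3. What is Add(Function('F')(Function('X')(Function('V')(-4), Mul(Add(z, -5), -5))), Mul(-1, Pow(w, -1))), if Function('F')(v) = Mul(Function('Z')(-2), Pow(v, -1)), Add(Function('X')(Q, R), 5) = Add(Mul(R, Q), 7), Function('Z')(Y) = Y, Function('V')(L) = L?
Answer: Rational(2683, 154816) ≈ 0.017330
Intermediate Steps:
z = -1 (z = Mul(Rational(-1, 3), 3) = -1)
Function('X')(Q, R) = Add(2, Mul(Q, R)) (Function('X')(Q, R) = Add(-5, Add(Mul(R, Q), 7)) = Add(-5, Add(Mul(Q, R), 7)) = Add(-5, Add(7, Mul(Q, R))) = Add(2, Mul(Q, R)))
Function('F')(v) = Mul(-2, Pow(v, -1))
Add(Function('F')(Function('X')(Function('V')(-4), Mul(Add(z, -5), -5))), Mul(-1, Pow(w, -1))) = Add(Mul(-2, Pow(Add(2, Mul(-4, Mul(Add(-1, -5), -5))), -1)), Mul(-1, Pow(-2624, -1))) = Add(Mul(-2, Pow(Add(2, Mul(-4, Mul(-6, -5))), -1)), Mul(-1, Rational(-1, 2624))) = Add(Mul(-2, Pow(Add(2, Mul(-4, 30)), -1)), Rational(1, 2624)) = Add(Mul(-2, Pow(Add(2, -120), -1)), Rational(1, 2624)) = Add(Mul(-2, Pow(-118, -1)), Rational(1, 2624)) = Add(Mul(-2, Rational(-1, 118)), Rational(1, 2624)) = Add(Rational(1, 59), Rational(1, 2624)) = Rational(2683, 154816)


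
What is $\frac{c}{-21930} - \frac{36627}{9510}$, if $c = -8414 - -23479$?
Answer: $- \frac{15774971}{3475905} \approx -4.5384$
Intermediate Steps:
$c = 15065$ ($c = -8414 + 23479 = 15065$)
$\frac{c}{-21930} - \frac{36627}{9510} = \frac{15065}{-21930} - \frac{36627}{9510} = 15065 \left(- \frac{1}{21930}\right) - \frac{12209}{3170} = - \frac{3013}{4386} - \frac{12209}{3170} = - \frac{15774971}{3475905}$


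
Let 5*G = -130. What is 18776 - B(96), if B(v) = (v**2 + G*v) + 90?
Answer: 11966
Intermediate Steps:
G = -26 (G = (1/5)*(-130) = -26)
B(v) = 90 + v**2 - 26*v (B(v) = (v**2 - 26*v) + 90 = 90 + v**2 - 26*v)
18776 - B(96) = 18776 - (90 + 96**2 - 26*96) = 18776 - (90 + 9216 - 2496) = 18776 - 1*6810 = 18776 - 6810 = 11966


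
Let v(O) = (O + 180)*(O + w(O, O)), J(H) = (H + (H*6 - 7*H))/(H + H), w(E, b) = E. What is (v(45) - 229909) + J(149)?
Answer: -209659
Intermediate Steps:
J(H) = 0 (J(H) = (H + (6*H - 7*H))/((2*H)) = (H - H)*(1/(2*H)) = 0*(1/(2*H)) = 0)
v(O) = 2*O*(180 + O) (v(O) = (O + 180)*(O + O) = (180 + O)*(2*O) = 2*O*(180 + O))
(v(45) - 229909) + J(149) = (2*45*(180 + 45) - 229909) + 0 = (2*45*225 - 229909) + 0 = (20250 - 229909) + 0 = -209659 + 0 = -209659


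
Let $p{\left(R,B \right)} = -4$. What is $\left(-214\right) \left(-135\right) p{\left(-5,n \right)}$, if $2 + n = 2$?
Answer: $-115560$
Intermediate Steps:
$n = 0$ ($n = -2 + 2 = 0$)
$\left(-214\right) \left(-135\right) p{\left(-5,n \right)} = \left(-214\right) \left(-135\right) \left(-4\right) = 28890 \left(-4\right) = -115560$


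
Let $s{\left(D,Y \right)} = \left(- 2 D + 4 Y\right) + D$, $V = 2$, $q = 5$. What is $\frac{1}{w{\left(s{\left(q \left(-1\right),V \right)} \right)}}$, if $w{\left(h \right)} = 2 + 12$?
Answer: $\frac{1}{14} \approx 0.071429$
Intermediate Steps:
$s{\left(D,Y \right)} = - D + 4 Y$
$w{\left(h \right)} = 14$
$\frac{1}{w{\left(s{\left(q \left(-1\right),V \right)} \right)}} = \frac{1}{14}$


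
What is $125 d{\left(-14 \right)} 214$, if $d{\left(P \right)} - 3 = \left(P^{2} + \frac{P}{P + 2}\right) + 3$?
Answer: $\frac{16304125}{3} \approx 5.4347 \cdot 10^{6}$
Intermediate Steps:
$d{\left(P \right)} = 6 + P^{2} + \frac{P}{2 + P}$ ($d{\left(P \right)} = 3 + \left(\left(P^{2} + \frac{P}{P + 2}\right) + 3\right) = 3 + \left(\left(P^{2} + \frac{P}{2 + P}\right) + 3\right) = 3 + \left(3 + P^{2} + \frac{P}{2 + P}\right) = 6 + P^{2} + \frac{P}{2 + P}$)
$125 d{\left(-14 \right)} 214 = 125 \frac{12 + \left(-14\right)^{3} + 2 \left(-14\right)^{2} + 7 \left(-14\right)}{2 - 14} \cdot 214 = 125 \frac{12 - 2744 + 2 \cdot 196 - 98}{-12} \cdot 214 = 125 \left(- \frac{12 - 2744 + 392 - 98}{12}\right) 214 = 125 \left(\left(- \frac{1}{12}\right) \left(-2438\right)\right) 214 = 125 \cdot \frac{1219}{6} \cdot 214 = \frac{152375}{6} \cdot 214 = \frac{16304125}{3}$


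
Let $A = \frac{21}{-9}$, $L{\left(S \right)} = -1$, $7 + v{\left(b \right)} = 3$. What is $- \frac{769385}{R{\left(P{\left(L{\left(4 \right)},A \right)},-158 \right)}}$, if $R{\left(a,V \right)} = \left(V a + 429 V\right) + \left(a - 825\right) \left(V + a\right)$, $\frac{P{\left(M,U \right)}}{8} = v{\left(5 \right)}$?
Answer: $- \frac{769385}{100104} \approx -7.6859$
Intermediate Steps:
$v{\left(b \right)} = -4$ ($v{\left(b \right)} = -7 + 3 = -4$)
$A = - \frac{7}{3}$ ($A = 21 \left(- \frac{1}{9}\right) = - \frac{7}{3} \approx -2.3333$)
$P{\left(M,U \right)} = -32$ ($P{\left(M,U \right)} = 8 \left(-4\right) = -32$)
$R{\left(a,V \right)} = 429 V + V a + \left(-825 + a\right) \left(V + a\right)$ ($R{\left(a,V \right)} = \left(429 V + V a\right) + \left(-825 + a\right) \left(V + a\right) = 429 V + V a + \left(-825 + a\right) \left(V + a\right)$)
$- \frac{769385}{R{\left(P{\left(L{\left(4 \right)},A \right)},-158 \right)}} = - \frac{769385}{\left(-32\right)^{2} - -26400 - -62568 + 2 \left(-158\right) \left(-32\right)} = - \frac{769385}{1024 + 26400 + 62568 + 10112} = - \frac{769385}{100104}$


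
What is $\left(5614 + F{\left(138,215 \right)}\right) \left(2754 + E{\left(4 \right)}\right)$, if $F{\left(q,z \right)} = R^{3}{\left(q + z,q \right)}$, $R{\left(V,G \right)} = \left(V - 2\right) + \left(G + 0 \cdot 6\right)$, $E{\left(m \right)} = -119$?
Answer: $308125788205$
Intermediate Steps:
$R{\left(V,G \right)} = -2 + G + V$ ($R{\left(V,G \right)} = \left(-2 + V\right) + \left(G + 0\right) = \left(-2 + V\right) + G = -2 + G + V$)
$F{\left(q,z \right)} = \left(-2 + z + 2 q\right)^{3}$ ($F{\left(q,z \right)} = \left(-2 + q + \left(q + z\right)\right)^{3} = \left(-2 + z + 2 q\right)^{3}$)
$\left(5614 + F{\left(138,215 \right)}\right) \left(2754 + E{\left(4 \right)}\right) = \left(5614 + \left(-2 + 215 + 2 \cdot 138\right)^{3}\right) \left(2754 - 119\right) = \left(5614 + \left(-2 + 215 + 276\right)^{3}\right) 2635 = \left(5614 + 489^{3}\right) 2635 = \left(5614 + 116930169\right) 2635 = 116935783 \cdot 2635 = 308125788205$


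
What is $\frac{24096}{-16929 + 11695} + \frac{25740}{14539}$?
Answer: $- \frac{107804292}{38048563} \approx -2.8333$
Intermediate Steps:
$\frac{24096}{-16929 + 11695} + \frac{25740}{14539} = \frac{24096}{-5234} + 25740 \cdot \frac{1}{14539} = 24096 \left(- \frac{1}{5234}\right) + \frac{25740}{14539} = - \frac{12048}{2617} + \frac{25740}{14539} = - \frac{107804292}{38048563}$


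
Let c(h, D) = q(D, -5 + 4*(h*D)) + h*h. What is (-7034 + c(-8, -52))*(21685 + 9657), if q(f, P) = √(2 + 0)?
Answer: -218453740 + 31342*√2 ≈ -2.1841e+8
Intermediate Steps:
q(f, P) = √2
c(h, D) = √2 + h² (c(h, D) = √2 + h*h = √2 + h²)
(-7034 + c(-8, -52))*(21685 + 9657) = (-7034 + (√2 + (-8)²))*(21685 + 9657) = (-7034 + (√2 + 64))*31342 = (-7034 + (64 + √2))*31342 = (-6970 + √2)*31342 = -218453740 + 31342*√2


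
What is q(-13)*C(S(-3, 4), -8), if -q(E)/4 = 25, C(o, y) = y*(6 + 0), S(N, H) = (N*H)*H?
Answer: 4800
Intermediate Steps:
S(N, H) = N*H**2 (S(N, H) = (H*N)*H = N*H**2)
C(o, y) = 6*y (C(o, y) = y*6 = 6*y)
q(E) = -100 (q(E) = -4*25 = -100)
q(-13)*C(S(-3, 4), -8) = -600*(-8) = -100*(-48) = 4800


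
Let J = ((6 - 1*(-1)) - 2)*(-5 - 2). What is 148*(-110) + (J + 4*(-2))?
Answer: -16323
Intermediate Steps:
J = -35 (J = ((6 + 1) - 2)*(-7) = (7 - 2)*(-7) = 5*(-7) = -35)
148*(-110) + (J + 4*(-2)) = 148*(-110) + (-35 + 4*(-2)) = -16280 + (-35 - 8) = -16280 - 43 = -16323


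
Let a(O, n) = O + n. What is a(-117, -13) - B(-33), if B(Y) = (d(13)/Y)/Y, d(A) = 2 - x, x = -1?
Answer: -47191/363 ≈ -130.00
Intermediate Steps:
d(A) = 3 (d(A) = 2 - 1*(-1) = 2 + 1 = 3)
B(Y) = 3/Y² (B(Y) = (3/Y)/Y = 3/Y²)
a(-117, -13) - B(-33) = (-117 - 13) - 3/(-33)² = -130 - 3/1089 = -130 - 1*1/363 = -130 - 1/363 = -47191/363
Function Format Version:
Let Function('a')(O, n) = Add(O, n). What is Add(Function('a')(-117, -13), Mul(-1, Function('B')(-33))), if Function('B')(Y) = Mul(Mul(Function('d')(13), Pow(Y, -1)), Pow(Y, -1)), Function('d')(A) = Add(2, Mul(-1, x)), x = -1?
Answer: Rational(-47191, 363) ≈ -130.00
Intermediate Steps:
Function('d')(A) = 3 (Function('d')(A) = Add(2, Mul(-1, -1)) = Add(2, 1) = 3)
Function('B')(Y) = Mul(3, Pow(Y, -2)) (Function('B')(Y) = Mul(Mul(3, Pow(Y, -1)), Pow(Y, -1)) = Mul(3, Pow(Y, -2)))
Add(Function('a')(-117, -13), Mul(-1, Function('B')(-33))) = Add(Add(-117, -13), Mul(-1, Mul(3, Pow(-33, -2)))) = Add(-130, Mul(-1, Mul(3, Rational(1, 1089)))) = Add(-130, Mul(-1, Rational(1, 363))) = Add(-130, Rational(-1, 363)) = Rational(-47191, 363)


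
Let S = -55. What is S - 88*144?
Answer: -12727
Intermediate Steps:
S - 88*144 = -55 - 88*144 = -55 - 12672 = -12727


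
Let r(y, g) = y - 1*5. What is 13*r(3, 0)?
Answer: -26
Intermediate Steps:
r(y, g) = -5 + y (r(y, g) = y - 5 = -5 + y)
13*r(3, 0) = 13*(-5 + 3) = 13*(-2) = -26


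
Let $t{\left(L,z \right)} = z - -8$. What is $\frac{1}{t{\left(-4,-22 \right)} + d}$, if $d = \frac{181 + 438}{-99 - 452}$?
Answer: $- \frac{551}{8333} \approx -0.066123$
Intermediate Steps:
$t{\left(L,z \right)} = 8 + z$ ($t{\left(L,z \right)} = z + 8 = 8 + z$)
$d = - \frac{619}{551}$ ($d = \frac{619}{-551} = 619 \left(- \frac{1}{551}\right) = - \frac{619}{551} \approx -1.1234$)
$\frac{1}{t{\left(-4,-22 \right)} + d} = \frac{1}{\left(8 - 22\right) - \frac{619}{551}} = \frac{1}{-14 - \frac{619}{551}} = \frac{1}{- \frac{8333}{551}} = - \frac{551}{8333}$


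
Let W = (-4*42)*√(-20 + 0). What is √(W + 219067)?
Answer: √(219067 - 336*I*√5) ≈ 468.05 - 0.8026*I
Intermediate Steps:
W = -336*I*√5 ≈ -751.32*I
√(W + 219067) = √(-336*I*√5 + 219067) = √(219067 - 336*I*√5)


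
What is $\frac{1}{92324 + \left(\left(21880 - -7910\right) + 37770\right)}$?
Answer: $\frac{1}{159884} \approx 6.2545 \cdot 10^{-6}$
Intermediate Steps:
$\frac{1}{92324 + \left(\left(21880 - -7910\right) + 37770\right)} = \frac{1}{92324 + \left(\left(21880 + 7910\right) + 37770\right)} = \frac{1}{92324 + \left(29790 + 37770\right)} = \frac{1}{92324 + 67560} = \frac{1}{159884}$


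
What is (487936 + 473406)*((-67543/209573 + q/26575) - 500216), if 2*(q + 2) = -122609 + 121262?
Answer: -382601229204500358669/795628925 ≈ -4.8088e+11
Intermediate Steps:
q = -1351/2 (q = -2 + (-122609 + 121262)/2 = -2 + (1/2)*(-1347) = -2 - 1347/2 = -1351/2 ≈ -675.50)
(487936 + 473406)*((-67543/209573 + q/26575) - 500216) = (487936 + 473406)*((-67543/209573 - 1351/2/26575) - 500216) = 961342*((-67543*1/209573 - 1351/2*1/26575) - 500216) = 961342*((-9649/29939 - 1351/53150) - 500216) = 961342*(-553291939/1591257850 - 500216) = 961342*(-795973189987539/1591257850) = -382601229204500358669/795628925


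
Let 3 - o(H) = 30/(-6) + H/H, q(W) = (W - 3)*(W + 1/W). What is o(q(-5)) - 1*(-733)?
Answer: 740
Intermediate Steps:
q(W) = (-3 + W)*(W + 1/W)
o(H) = 7 (o(H) = 3 - (30/(-6) + H/H) = 3 - (30*(-⅙) + 1) = 3 - (-5 + 1) = 3 - 1*(-4) = 3 + 4 = 7)
o(q(-5)) - 1*(-733) = 7 - 1*(-733) = 7 + 733 = 740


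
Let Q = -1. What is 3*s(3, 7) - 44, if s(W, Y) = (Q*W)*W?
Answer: -71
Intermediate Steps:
s(W, Y) = -W**2 (s(W, Y) = (-W)*W = -W**2)
3*s(3, 7) - 44 = 3*(-1*3**2) - 44 = 3*(-1*9) - 44 = 3*(-9) - 44 = -27 - 44 = -71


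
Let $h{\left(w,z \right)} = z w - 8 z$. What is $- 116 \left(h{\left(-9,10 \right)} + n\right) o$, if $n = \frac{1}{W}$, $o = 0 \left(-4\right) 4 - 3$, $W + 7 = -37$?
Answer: $- \frac{650847}{11} \approx -59168.0$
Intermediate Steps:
$W = -44$ ($W = -7 - 37 = -44$)
$h{\left(w,z \right)} = - 8 z + w z$ ($h{\left(w,z \right)} = w z - 8 z = - 8 z + w z$)
$o = -3$ ($o = 0 \cdot 4 - 3 = 0 - 3 = -3$)
$n = - \frac{1}{44}$ ($n = \frac{1}{-44} = - \frac{1}{44} \approx -0.022727$)
$- 116 \left(h{\left(-9,10 \right)} + n\right) o = - 116 \left(10 \left(-8 - 9\right) - \frac{1}{44}\right) \left(-3\right) = - 116 \left(10 \left(-17\right) - \frac{1}{44}\right) \left(-3\right) = - 116 \left(-170 - \frac{1}{44}\right) \left(-3\right) = - 116 \left(\left(- \frac{7481}{44}\right) \left(-3\right)\right) = \left(-116\right) \frac{22443}{44} = - \frac{650847}{11}$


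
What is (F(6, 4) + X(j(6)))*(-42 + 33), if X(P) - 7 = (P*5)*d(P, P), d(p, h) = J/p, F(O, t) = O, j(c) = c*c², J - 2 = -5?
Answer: 18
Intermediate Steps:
J = -3 (J = 2 - 5 = -3)
j(c) = c³
d(p, h) = -3/p
X(P) = -8 (X(P) = 7 + (P*5)*(-3/P) = 7 + (5*P)*(-3/P) = 7 - 15 = -8)
(F(6, 4) + X(j(6)))*(-42 + 33) = (6 - 8)*(-42 + 33) = -2*(-9) = 18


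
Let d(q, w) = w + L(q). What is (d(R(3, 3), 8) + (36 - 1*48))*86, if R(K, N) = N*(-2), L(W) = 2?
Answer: -172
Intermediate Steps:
R(K, N) = -2*N
d(q, w) = 2 + w (d(q, w) = w + 2 = 2 + w)
(d(R(3, 3), 8) + (36 - 1*48))*86 = ((2 + 8) + (36 - 1*48))*86 = (10 + (36 - 48))*86 = (10 - 12)*86 = -2*86 = -172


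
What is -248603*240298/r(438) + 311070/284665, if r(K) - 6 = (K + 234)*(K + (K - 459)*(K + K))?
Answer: 1700930047476641/343527174705 ≈ 4951.4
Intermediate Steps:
r(K) = 6 + (234 + K)*(K + 2*K*(-459 + K)) (r(K) = 6 + (K + 234)*(K + (K - 459)*(K + K)) = 6 + (234 + K)*(K + (-459 + K)*(2*K)) = 6 + (234 + K)*(K + 2*K*(-459 + K)))
-248603*240298/r(438) + 311070/284665 = -248603*240298/(6 - 214578*438 - 449*438² + 2*438³) + 311070/284665 = -248603*240298/(6 - 93985164 - 449*191844 + 2*84027672) + 311070*(1/284665) = -248603*240298/(6 - 93985164 - 86137956 + 168055344) + 62214/56933 = -248603/((-12067770*1/240298)) + 62214/56933 = -248603/(-6033885/120149) + 62214/56933 = -248603*(-120149/6033885) + 62214/56933 = 29869401847/6033885 + 62214/56933 = 1700930047476641/343527174705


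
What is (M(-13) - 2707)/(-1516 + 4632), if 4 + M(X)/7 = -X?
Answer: -661/779 ≈ -0.84852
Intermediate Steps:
M(X) = -28 - 7*X (M(X) = -28 + 7*(-X) = -28 - 7*X)
(M(-13) - 2707)/(-1516 + 4632) = ((-28 - 7*(-13)) - 2707)/(-1516 + 4632) = ((-28 + 91) - 2707)/3116 = (63 - 2707)*(1/3116) = -2644*1/3116 = -661/779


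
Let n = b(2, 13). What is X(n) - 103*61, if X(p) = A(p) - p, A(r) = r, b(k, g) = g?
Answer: -6283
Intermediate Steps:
n = 13
X(p) = 0 (X(p) = p - p = 0)
X(n) - 103*61 = 0 - 103*61 = 0 - 6283 = -6283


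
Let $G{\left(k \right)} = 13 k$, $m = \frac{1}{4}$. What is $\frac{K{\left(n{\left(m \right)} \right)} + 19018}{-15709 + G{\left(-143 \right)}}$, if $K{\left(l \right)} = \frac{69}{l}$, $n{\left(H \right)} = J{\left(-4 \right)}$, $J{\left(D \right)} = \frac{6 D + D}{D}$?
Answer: $- \frac{133195}{122976} \approx -1.0831$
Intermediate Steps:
$m = \frac{1}{4} \approx 0.25$
$J{\left(D \right)} = 7$ ($J{\left(D \right)} = \frac{7 D}{D} = 7$)
$n{\left(H \right)} = 7$
$\frac{K{\left(n{\left(m \right)} \right)} + 19018}{-15709 + G{\left(-143 \right)}} = \frac{\frac{69}{7} + 19018}{-15709 + 13 \left(-143\right)} = \frac{69 \cdot \frac{1}{7} + 19018}{-15709 - 1859} = \frac{\frac{69}{7} + 19018}{-17568} = \frac{133195}{7} \left(- \frac{1}{17568}\right) = - \frac{133195}{122976}$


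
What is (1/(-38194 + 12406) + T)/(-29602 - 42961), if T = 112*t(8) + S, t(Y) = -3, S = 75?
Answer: 6730669/1871254644 ≈ 0.0035969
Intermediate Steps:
T = -261 (T = 112*(-3) + 75 = -336 + 75 = -261)
(1/(-38194 + 12406) + T)/(-29602 - 42961) = (1/(-38194 + 12406) - 261)/(-29602 - 42961) = (1/(-25788) - 261)/(-72563) = (-1/25788 - 261)*(-1/72563) = -6730669/25788*(-1/72563) = 6730669/1871254644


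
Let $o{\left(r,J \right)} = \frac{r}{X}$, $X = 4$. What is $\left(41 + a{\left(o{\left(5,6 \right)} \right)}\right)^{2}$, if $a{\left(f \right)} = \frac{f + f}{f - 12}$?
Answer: $\frac{3073009}{1849} \approx 1662.0$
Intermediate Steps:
$o{\left(r,J \right)} = \frac{r}{4}$
$a{\left(f \right)} = \frac{2 f}{-12 + f}$
$\left(41 + a{\left(o{\left(5,6 \right)} \right)}\right)^{2} = \left(41 + \frac{2 \cdot \frac{1}{4} \cdot 5}{-12 + \frac{1}{4} \cdot 5}\right)^{2} = \left(41 + 2 \cdot \frac{5}{4} \frac{1}{-12 + \frac{5}{4}}\right)^{2} = \left(41 + 2 \cdot \frac{5}{4} \frac{1}{- \frac{43}{4}}\right)^{2} = \left(41 + 2 \cdot \frac{5}{4} \left(- \frac{4}{43}\right)\right)^{2} = \left(41 - \frac{10}{43}\right)^{2} = \left(\frac{1753}{43}\right)^{2} = \frac{3073009}{1849}$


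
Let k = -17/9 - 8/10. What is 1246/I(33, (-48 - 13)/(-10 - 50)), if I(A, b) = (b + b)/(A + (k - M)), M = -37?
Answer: 7548268/183 ≈ 41247.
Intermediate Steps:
k = -121/45 (k = -17*⅑ - 8*⅒ = -17/9 - ⅘ = -121/45 ≈ -2.6889)
I(A, b) = 2*b/(1544/45 + A) (I(A, b) = (b + b)/(A + (-121/45 - 1*(-37))) = (2*b)/(A + (-121/45 + 37)) = (2*b)/(A + 1544/45) = (2*b)/(1544/45 + A) = 2*b/(1544/45 + A))
1246/I(33, (-48 - 13)/(-10 - 50)) = 1246/((90*((-48 - 13)/(-10 - 50))/(1544 + 45*33))) = 1246/((90*(-61/(-60))/(1544 + 1485))) = 1246/((90*(-61*(-1/60))/3029)) = 1246/((90*(61/60)*(1/3029))) = 1246/(183/6058) = 1246*(6058/183) = 7548268/183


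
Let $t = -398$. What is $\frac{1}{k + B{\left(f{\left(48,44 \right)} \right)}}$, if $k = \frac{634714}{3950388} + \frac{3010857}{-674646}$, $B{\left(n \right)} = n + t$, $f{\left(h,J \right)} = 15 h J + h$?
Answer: $\frac{111046394277}{3478605789110857} \approx 3.1923 \cdot 10^{-5}$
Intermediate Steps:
$f{\left(h,J \right)} = h + 15 J h$ ($f{\left(h,J \right)} = 15 J h + h = h + 15 J h$)
$B{\left(n \right)} = -398 + n$ ($B{\left(n \right)} = n - 398 = -398 + n$)
$k = - \frac{477743587553}{111046394277}$ ($k = 634714 \cdot \frac{1}{3950388} + 3010857 \left(- \frac{1}{674646}\right) = \frac{317357}{1975194} - \frac{1003619}{224882} = - \frac{477743587553}{111046394277} \approx -4.3022$)
$\frac{1}{k + B{\left(f{\left(48,44 \right)} \right)}} = \frac{1}{- \frac{477743587553}{111046394277} - \left(398 - 48 \left(1 + 15 \cdot 44\right)\right)} = \frac{1}{- \frac{477743587553}{111046394277} - \left(398 - 48 \left(1 + 660\right)\right)} = \frac{1}{- \frac{477743587553}{111046394277} + \left(-398 + 48 \cdot 661\right)} = \frac{1}{- \frac{477743587553}{111046394277} + \left(-398 + 31728\right)} = \frac{1}{- \frac{477743587553}{111046394277} + 31330} = \frac{1}{\frac{3478605789110857}{111046394277}} = \frac{111046394277}{3478605789110857}$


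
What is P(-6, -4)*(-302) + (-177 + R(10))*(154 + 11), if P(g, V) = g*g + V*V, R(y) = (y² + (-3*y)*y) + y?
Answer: -76259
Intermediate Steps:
R(y) = y - 2*y² (R(y) = (y² - 3*y²) + y = -2*y² + y = y - 2*y²)
P(g, V) = V² + g² (P(g, V) = g² + V² = V² + g²)
P(-6, -4)*(-302) + (-177 + R(10))*(154 + 11) = ((-4)² + (-6)²)*(-302) + (-177 + 10*(1 - 2*10))*(154 + 11) = (16 + 36)*(-302) + (-177 + 10*(1 - 20))*165 = 52*(-302) + (-177 + 10*(-19))*165 = -15704 + (-177 - 190)*165 = -15704 - 367*165 = -15704 - 60555 = -76259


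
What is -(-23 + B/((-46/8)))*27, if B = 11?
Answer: 15471/23 ≈ 672.65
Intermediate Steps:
-(-23 + B/((-46/8)))*27 = -(-23 + 11/((-46/8)))*27 = -(-23 + 11/((-46*⅛)))*27 = -(-23 + 11/(-23/4))*27 = -(-23 + 11*(-4/23))*27 = -(-23 - 44/23)*27 = -(-573)*27/23 = -1*(-15471/23) = 15471/23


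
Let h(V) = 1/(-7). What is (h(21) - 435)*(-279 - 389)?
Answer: 2034728/7 ≈ 2.9068e+5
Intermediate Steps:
h(V) = -⅐
(h(21) - 435)*(-279 - 389) = (-⅐ - 435)*(-279 - 389) = -3046/7*(-668) = 2034728/7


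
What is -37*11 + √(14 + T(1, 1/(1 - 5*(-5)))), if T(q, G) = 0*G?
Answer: -407 + √14 ≈ -403.26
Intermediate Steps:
T(q, G) = 0
-37*11 + √(14 + T(1, 1/(1 - 5*(-5)))) = -37*11 + √(14 + 0) = -407 + √14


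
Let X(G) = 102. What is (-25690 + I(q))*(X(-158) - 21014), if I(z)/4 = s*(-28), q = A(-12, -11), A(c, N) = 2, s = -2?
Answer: 532544992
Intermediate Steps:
q = 2
I(z) = 224 (I(z) = 4*(-2*(-28)) = 4*56 = 224)
(-25690 + I(q))*(X(-158) - 21014) = (-25690 + 224)*(102 - 21014) = -25466*(-20912) = 532544992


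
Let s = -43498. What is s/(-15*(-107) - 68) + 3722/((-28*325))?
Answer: -200776257/6993350 ≈ -28.710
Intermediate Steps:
s/(-15*(-107) - 68) + 3722/((-28*325)) = -43498/(-15*(-107) - 68) + 3722/((-28*325)) = -43498/(1605 - 68) + 3722/(-9100) = -43498/1537 + 3722*(-1/9100) = -43498*1/1537 - 1861/4550 = -43498/1537 - 1861/4550 = -200776257/6993350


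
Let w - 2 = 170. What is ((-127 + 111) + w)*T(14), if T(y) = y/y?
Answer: 156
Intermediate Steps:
w = 172 (w = 2 + 170 = 172)
T(y) = 1
((-127 + 111) + w)*T(14) = ((-127 + 111) + 172)*1 = (-16 + 172)*1 = 156*1 = 156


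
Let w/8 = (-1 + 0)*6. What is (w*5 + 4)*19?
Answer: -4484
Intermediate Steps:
w = -48 (w = 8*((-1 + 0)*6) = 8*(-1*6) = 8*(-6) = -48)
(w*5 + 4)*19 = (-48*5 + 4)*19 = (-240 + 4)*19 = -236*19 = -4484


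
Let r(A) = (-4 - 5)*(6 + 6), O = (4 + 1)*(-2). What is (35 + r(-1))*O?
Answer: 730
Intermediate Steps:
O = -10 (O = 5*(-2) = -10)
r(A) = -108 (r(A) = -9*12 = -108)
(35 + r(-1))*O = (35 - 108)*(-10) = -73*(-10) = 730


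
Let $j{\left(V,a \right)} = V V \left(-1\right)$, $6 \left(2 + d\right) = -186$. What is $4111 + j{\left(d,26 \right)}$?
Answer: $3022$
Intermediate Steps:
$d = -33$ ($d = -2 + \frac{1}{6} \left(-186\right) = -2 - 31 = -33$)
$j{\left(V,a \right)} = - V^{2}$ ($j{\left(V,a \right)} = V^{2} \left(-1\right) = - V^{2}$)
$4111 + j{\left(d,26 \right)} = 4111 - \left(-33\right)^{2} = 4111 - 1089 = 3022$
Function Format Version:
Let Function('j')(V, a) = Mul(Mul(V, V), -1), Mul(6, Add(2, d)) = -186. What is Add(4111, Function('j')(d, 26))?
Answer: 3022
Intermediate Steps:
d = -33 (d = Add(-2, Mul(Rational(1, 6), -186)) = Add(-2, -31) = -33)
Function('j')(V, a) = Mul(-1, Pow(V, 2)) (Function('j')(V, a) = Mul(Pow(V, 2), -1) = Mul(-1, Pow(V, 2)))
Add(4111, Function('j')(d, 26)) = Add(4111, Mul(-1, Pow(-33, 2))) = Add(4111, Mul(-1, 1089)) = Add(4111, -1089) = 3022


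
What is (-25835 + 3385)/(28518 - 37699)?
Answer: 22450/9181 ≈ 2.4453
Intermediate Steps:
(-25835 + 3385)/(28518 - 37699) = -22450/(-9181) = -22450*(-1/9181) = 22450/9181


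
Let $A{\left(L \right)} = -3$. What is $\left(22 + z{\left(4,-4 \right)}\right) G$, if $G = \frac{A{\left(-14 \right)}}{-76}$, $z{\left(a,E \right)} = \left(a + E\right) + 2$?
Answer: $\frac{18}{19} \approx 0.94737$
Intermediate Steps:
$z{\left(a,E \right)} = 2 + E + a$ ($z{\left(a,E \right)} = \left(E + a\right) + 2 = 2 + E + a$)
$G = \frac{3}{76}$ ($G = - \frac{3}{-76} = \left(-3\right) \left(- \frac{1}{76}\right) = \frac{3}{76} \approx 0.039474$)
$\left(22 + z{\left(4,-4 \right)}\right) G = \left(22 + \left(2 - 4 + 4\right)\right) \frac{3}{76} = \left(22 + 2\right) \frac{3}{76} = 24 \cdot \frac{3}{76} = \frac{18}{19}$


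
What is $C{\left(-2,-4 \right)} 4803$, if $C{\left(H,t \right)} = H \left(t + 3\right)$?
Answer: $9606$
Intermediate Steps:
$C{\left(H,t \right)} = H \left(3 + t\right)$
$C{\left(-2,-4 \right)} 4803 = - 2 \left(3 - 4\right) 4803 = \left(-2\right) \left(-1\right) 4803 = 2 \cdot 4803 = 9606$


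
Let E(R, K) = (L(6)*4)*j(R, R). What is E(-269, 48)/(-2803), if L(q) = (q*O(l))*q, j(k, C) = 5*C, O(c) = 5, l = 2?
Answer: 968400/2803 ≈ 345.49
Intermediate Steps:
L(q) = 5*q² (L(q) = (q*5)*q = (5*q)*q = 5*q²)
E(R, K) = 3600*R (E(R, K) = ((5*6²)*4)*(5*R) = ((5*36)*4)*(5*R) = (180*4)*(5*R) = 720*(5*R) = 3600*R)
E(-269, 48)/(-2803) = (3600*(-269))/(-2803) = -968400*(-1/2803) = 968400/2803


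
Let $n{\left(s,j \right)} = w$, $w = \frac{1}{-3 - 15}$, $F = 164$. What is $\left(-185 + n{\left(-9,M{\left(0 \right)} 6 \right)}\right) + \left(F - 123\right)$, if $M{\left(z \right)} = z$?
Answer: $- \frac{2593}{18} \approx -144.06$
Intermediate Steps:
$w = - \frac{1}{18}$ ($w = \frac{1}{-18} = - \frac{1}{18} \approx -0.055556$)
$n{\left(s,j \right)} = - \frac{1}{18}$
$\left(-185 + n{\left(-9,M{\left(0 \right)} 6 \right)}\right) + \left(F - 123\right) = \left(-185 - \frac{1}{18}\right) + \left(164 - 123\right) = - \frac{3331}{18} + \left(164 - 123\right) = - \frac{3331}{18} + 41 = - \frac{2593}{18}$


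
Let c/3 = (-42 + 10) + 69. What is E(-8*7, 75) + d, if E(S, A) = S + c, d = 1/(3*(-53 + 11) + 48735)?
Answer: 2673496/48609 ≈ 55.000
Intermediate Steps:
c = 111 (c = 3*((-42 + 10) + 69) = 3*(-32 + 69) = 3*37 = 111)
d = 1/48609 (d = 1/(3*(-42) + 48735) = 1/(-126 + 48735) = 1/48609 ≈ 2.0572e-5)
E(S, A) = 111 + S (E(S, A) = S + 111 = 111 + S)
E(-8*7, 75) + d = (111 - 8*7) + 1/48609 = (111 - 56) + 1/48609 = 55 + 1/48609 = 2673496/48609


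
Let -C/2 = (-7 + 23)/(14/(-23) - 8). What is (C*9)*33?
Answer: 1104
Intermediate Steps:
C = 368/99 (C = -2*(-7 + 23)/(14/(-23) - 8) = -32/(14*(-1/23) - 8) = -32/(-14/23 - 8) = -32/(-198/23) = -32*(-23)/198 = -2*(-184/99) = 368/99 ≈ 3.7172)
(C*9)*33 = ((368/99)*9)*33 = (368/11)*33 = 1104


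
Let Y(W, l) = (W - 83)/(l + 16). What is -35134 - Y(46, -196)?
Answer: -6324157/180 ≈ -35134.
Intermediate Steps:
Y(W, l) = (-83 + W)/(16 + l)
-35134 - Y(46, -196) = -35134 - (-83 + 46)/(16 - 196) = -35134 - (-37)/(-180) = -35134 - (-1)*(-37)/180 = -35134 - 1*37/180 = -35134 - 37/180 = -6324157/180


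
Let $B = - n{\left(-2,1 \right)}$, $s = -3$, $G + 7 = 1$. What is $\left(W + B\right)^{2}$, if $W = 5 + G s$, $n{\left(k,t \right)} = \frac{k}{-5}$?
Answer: $\frac{12769}{25} \approx 510.76$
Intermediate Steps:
$G = -6$ ($G = -7 + 1 = -6$)
$n{\left(k,t \right)} = - \frac{k}{5}$ ($n{\left(k,t \right)} = k \left(- \frac{1}{5}\right) = - \frac{k}{5}$)
$B = - \frac{2}{5}$ ($B = - \frac{\left(-1\right) \left(-2\right)}{5} = \left(-1\right) \frac{2}{5} = - \frac{2}{5} \approx -0.4$)
$W = 23$ ($W = 5 - -18 = 5 + 18 = 23$)
$\left(W + B\right)^{2} = \left(23 - \frac{2}{5}\right)^{2} = \left(\frac{113}{5}\right)^{2} = \frac{12769}{25}$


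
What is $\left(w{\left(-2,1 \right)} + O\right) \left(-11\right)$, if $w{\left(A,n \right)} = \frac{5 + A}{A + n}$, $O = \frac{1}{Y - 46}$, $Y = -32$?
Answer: $\frac{2585}{78} \approx 33.141$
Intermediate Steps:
$O = - \frac{1}{78}$ ($O = \frac{1}{-32 - 46} = \frac{1}{-78} = - \frac{1}{78} \approx -0.012821$)
$w{\left(A,n \right)} = \frac{5 + A}{A + n}$
$\left(w{\left(-2,1 \right)} + O\right) \left(-11\right) = \left(\frac{5 - 2}{-2 + 1} - \frac{1}{78}\right) \left(-11\right) = \left(\frac{1}{-1} \cdot 3 - \frac{1}{78}\right) \left(-11\right) = \left(\left(-1\right) 3 - \frac{1}{78}\right) \left(-11\right) = \left(-3 - \frac{1}{78}\right) \left(-11\right) = \left(- \frac{235}{78}\right) \left(-11\right) = \frac{2585}{78}$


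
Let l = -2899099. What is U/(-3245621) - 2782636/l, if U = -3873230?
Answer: 20260259056726/9409376595479 ≈ 2.1532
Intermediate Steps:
U/(-3245621) - 2782636/l = -3873230/(-3245621) - 2782636/(-2899099) = -3873230*(-1/3245621) - 2782636*(-1/2899099) = 3873230/3245621 + 2782636/2899099 = 20260259056726/9409376595479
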